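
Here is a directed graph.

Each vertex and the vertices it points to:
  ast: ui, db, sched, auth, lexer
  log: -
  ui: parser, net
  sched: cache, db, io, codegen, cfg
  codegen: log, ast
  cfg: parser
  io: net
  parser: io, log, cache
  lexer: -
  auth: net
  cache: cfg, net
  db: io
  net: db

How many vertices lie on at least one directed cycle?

A vertex is on a directed cycle iff it belongs to a strongly connected component of size ≥ 2 (or has a self-loop).
The vertices on cycles are {db, io, ast, cfg, net, cache, sched, parser, codegen} — 9 in total.

9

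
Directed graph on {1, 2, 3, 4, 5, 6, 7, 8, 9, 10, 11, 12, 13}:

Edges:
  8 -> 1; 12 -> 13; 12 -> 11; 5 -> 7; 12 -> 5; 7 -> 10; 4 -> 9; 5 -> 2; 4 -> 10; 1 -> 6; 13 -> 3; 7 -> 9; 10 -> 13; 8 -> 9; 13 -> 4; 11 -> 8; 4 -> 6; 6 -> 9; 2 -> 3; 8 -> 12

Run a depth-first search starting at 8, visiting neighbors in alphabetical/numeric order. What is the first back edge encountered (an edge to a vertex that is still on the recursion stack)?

4->10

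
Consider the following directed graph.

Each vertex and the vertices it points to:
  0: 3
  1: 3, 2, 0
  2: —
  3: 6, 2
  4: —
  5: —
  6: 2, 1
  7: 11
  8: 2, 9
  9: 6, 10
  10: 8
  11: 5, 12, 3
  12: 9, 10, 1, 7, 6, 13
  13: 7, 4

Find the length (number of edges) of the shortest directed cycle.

3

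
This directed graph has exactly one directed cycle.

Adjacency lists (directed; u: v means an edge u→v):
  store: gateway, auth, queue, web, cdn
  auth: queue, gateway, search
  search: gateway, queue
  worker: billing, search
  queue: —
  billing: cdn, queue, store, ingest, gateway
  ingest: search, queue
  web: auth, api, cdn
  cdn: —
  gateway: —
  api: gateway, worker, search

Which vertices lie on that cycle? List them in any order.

api, web, store, worker, billing

DFS with gray/black marking from worker:
worker gray
  billing gray
    cdn gray
    cdn black
    queue gray
    queue black
    store gray
      gateway gray
      gateway black
      auth gray
        auth→queue: queue black — skip
        auth→gateway: gateway black — skip
        search gray
          search→gateway: gateway black — skip
          search→queue: queue black — skip
        search black
      auth black
      store→queue: queue black — skip
      web gray
        web→auth: auth black — skip
        api gray
          api→gateway: gateway black — skip
          api→worker: worker is gray → back edge
Back edge closes the cycle worker → billing → store → web → api → worker; its vertices are {api, web, store, worker, billing}.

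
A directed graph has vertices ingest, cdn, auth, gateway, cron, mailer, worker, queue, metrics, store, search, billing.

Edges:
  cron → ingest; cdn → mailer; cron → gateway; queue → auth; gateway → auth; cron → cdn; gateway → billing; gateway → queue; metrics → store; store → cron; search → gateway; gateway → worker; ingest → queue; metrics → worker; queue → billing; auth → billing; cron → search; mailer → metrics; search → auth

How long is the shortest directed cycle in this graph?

5

For each vertex v, BFS finds the shortest path from v back to v.
The shortest such closed walk is cron → cdn → mailer → metrics → store → cron, length 5.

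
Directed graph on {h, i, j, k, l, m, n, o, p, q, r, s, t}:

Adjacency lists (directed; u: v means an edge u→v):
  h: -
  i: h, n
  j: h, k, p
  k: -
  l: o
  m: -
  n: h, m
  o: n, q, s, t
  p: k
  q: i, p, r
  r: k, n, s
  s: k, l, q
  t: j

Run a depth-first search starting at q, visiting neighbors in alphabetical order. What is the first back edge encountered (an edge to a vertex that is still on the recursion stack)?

o->q

DFS from q (visiting neighbors in alphabetical order); mark gray on enter, black on exit:
q gray
  i gray
    h gray
    h black
    n gray
      n→h: h black — skip
      m gray
      m black
    n black
  i black
  p gray
    k gray
    k black
  p black
  r gray
    r→k: k black — skip
    r→n: n black — skip
    s gray
      s→k: k black — skip
      l gray
        o gray
          o→n: n black — skip
          o→q: q is gray → back edge
First back edge: o → q.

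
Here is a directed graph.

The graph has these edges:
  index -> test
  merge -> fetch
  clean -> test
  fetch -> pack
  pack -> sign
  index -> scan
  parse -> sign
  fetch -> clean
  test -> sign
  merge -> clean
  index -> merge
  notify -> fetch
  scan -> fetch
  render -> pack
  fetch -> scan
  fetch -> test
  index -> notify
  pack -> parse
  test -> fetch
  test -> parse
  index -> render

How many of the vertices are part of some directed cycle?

A vertex is on a directed cycle iff it belongs to a strongly connected component of size ≥ 2 (or has a self-loop).
The vertices on cycles are {scan, test, clean, fetch} — 4 in total.

4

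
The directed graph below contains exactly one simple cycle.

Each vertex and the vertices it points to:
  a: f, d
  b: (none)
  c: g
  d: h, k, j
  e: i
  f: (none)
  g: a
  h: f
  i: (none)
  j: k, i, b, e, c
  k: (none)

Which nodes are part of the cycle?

a, c, d, g, j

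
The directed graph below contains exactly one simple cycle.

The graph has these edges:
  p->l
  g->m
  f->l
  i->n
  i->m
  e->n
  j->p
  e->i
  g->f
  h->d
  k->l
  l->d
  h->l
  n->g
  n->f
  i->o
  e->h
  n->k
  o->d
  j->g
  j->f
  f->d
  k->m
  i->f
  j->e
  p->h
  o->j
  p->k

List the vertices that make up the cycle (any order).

DFS with gray/black marking from j:
j gray
  f gray
    d gray
    d black
    l gray
      l→d: d black — skip
    l black
  f black
  g gray
    g→f: f black — skip
    m gray
    m black
  g black
  p gray
    h gray
      h→l: l black — skip
      h→d: d black — skip
    h black
    p→l: l black — skip
    k gray
      k→l: l black — skip
      k→m: m black — skip
    k black
  p black
  e gray
    e→h: h black — skip
    i gray
      o gray
        o→j: j is gray → back edge
Back edge closes the cycle j → e → i → o → j; its vertices are {e, i, j, o}.

e, i, j, o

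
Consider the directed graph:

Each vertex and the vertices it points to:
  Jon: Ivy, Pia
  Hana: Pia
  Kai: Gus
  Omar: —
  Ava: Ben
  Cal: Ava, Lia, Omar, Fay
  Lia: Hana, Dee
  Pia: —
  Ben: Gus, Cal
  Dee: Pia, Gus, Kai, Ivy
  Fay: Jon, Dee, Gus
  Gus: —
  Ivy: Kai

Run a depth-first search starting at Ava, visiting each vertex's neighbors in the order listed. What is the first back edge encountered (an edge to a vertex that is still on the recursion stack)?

DFS from Ava (visiting each vertex's neighbors in the order listed); mark gray on enter, black on exit:
Ava gray
  Ben gray
    Gus gray
    Gus black
    Cal gray
      Cal→Ava: Ava is gray → back edge
First back edge: Cal → Ava.

Cal->Ava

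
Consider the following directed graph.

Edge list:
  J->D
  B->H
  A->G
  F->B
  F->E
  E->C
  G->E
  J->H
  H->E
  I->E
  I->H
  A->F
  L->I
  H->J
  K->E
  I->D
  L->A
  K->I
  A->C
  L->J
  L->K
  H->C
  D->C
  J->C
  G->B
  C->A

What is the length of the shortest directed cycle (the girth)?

2

For each vertex v, BFS finds the shortest path from v back to v.
The shortest such closed walk is A → C → A, length 2.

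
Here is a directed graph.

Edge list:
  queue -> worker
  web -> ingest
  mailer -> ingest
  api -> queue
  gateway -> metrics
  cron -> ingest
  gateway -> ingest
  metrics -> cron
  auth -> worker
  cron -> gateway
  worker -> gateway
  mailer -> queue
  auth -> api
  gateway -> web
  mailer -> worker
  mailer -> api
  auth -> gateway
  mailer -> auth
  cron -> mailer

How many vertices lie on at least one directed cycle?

8

A vertex is on a directed cycle iff it belongs to a strongly connected component of size ≥ 2 (or has a self-loop).
The vertices on cycles are {api, auth, cron, queue, mailer, worker, gateway, metrics} — 8 in total.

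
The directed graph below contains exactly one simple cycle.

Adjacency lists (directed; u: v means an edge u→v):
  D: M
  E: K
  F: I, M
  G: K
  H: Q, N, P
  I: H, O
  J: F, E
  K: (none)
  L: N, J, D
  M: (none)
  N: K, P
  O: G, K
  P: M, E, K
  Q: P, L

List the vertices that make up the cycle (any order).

F, H, I, J, L, Q

DFS with gray/black marking from F:
F gray
  I gray
    H gray
      Q gray
        P gray
          M gray
          M black
          E gray
            K gray
            K black
          E black
          P→K: K black — skip
        P black
        L gray
          N gray
            N→K: K black — skip
            N→P: P black — skip
          N black
          J gray
            J→F: F is gray → back edge
Back edge closes the cycle F → I → H → Q → L → J → F; its vertices are {F, H, I, J, L, Q}.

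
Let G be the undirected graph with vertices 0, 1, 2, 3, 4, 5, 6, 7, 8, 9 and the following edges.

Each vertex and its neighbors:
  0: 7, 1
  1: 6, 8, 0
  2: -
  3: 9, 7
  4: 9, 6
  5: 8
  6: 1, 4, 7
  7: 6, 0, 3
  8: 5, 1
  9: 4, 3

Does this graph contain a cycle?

Yes

DFS, tracking each vertex's parent; an edge to a visited non-parent vertex closes a cycle.
Start from 2:
visit 2 (parent –)
visit 0 (parent –)
  visit 7 (parent 0)
    visit 6 (parent 7)
      visit 1 (parent 6)
        1–6: parent, skip
        visit 8 (parent 1)
          visit 5 (parent 8)
            5–8: parent, skip
          8–1: parent, skip
        1–0: 0 visited and ≠ parent → cycle
Cycle: 0 – 7 – 6 – 1 – 0.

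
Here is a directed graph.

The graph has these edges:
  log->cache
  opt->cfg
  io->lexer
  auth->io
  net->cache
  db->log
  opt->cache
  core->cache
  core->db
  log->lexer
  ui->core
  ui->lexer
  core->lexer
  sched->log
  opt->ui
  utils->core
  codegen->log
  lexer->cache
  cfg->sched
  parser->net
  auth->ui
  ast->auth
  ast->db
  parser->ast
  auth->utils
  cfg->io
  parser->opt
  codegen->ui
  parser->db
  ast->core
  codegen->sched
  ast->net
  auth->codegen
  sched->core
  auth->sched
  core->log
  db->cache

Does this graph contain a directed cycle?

No

DFS with white/gray/black marking, starting from opt:
opt gray
  cfg gray
    sched gray
      log gray
        lexer gray
          cache gray
          cache black
        lexer black
        log→cache: cache black — skip
      log black
      core gray
        db gray
          db→cache: cache black — skip
          db→log: log black — skip
        db black
        core→lexer: lexer black — skip
        core→cache: cache black — skip
        core→log: log black — skip
      core black
    sched black
    io gray
      io→lexer: lexer black — skip
    io black
  cfg black
  opt→cache: cache black — skip
  ui gray
    ui→core: core black — skip
    ui→lexer: lexer black — skip
  ui black
opt black
codegen gray
  codegen→log: log black — skip
  codegen→ui: ui black — skip
  codegen→sched: sched black — skip
codegen black
net gray
  net→cache: cache black — skip
net black
auth gray
  utils gray
    utils→core: core black — skip
  utils black
  auth→codegen: codegen black — skip
  auth→ui: ui black — skip
  auth→sched: sched black — skip
  auth→io: io black — skip
auth black
parser gray
  ast gray
    ast→auth: auth black — skip
    ast→db: db black — skip
    ast→core: core black — skip
    ast→net: net black — skip
  ast black
  parser→db: db black — skip
  parser→opt: opt black — skip
  parser→net: net black — skip
parser black
Every edge goes to a white or black vertex — no back edge, so the graph is acyclic.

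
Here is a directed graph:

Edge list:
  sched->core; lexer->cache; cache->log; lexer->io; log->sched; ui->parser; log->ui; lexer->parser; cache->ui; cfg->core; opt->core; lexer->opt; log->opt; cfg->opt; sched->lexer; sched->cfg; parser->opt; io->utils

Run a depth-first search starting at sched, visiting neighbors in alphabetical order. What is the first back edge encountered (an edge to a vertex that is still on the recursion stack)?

log→sched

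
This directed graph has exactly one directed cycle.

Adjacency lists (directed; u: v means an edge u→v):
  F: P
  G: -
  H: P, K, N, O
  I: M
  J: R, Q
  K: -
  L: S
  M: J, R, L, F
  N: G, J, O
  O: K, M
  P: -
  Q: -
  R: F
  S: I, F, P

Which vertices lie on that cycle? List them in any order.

I, L, M, S

DFS with gray/black marking from M:
M gray
  J gray
    R gray
      F gray
        P gray
        P black
      F black
    R black
    Q gray
    Q black
  J black
  M→R: R black — skip
  L gray
    S gray
      I gray
        I→M: M is gray → back edge
Back edge closes the cycle M → L → S → I → M; its vertices are {I, L, M, S}.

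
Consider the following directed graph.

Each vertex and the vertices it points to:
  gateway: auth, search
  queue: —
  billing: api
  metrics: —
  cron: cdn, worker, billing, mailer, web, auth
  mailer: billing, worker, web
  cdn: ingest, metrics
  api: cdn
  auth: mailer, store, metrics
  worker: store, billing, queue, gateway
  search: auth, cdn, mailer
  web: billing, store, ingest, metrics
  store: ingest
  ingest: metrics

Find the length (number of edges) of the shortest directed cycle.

For each vertex v, BFS finds the shortest path from v back to v.
The shortest such closed walk is mailer → worker → gateway → search → mailer, length 4.

4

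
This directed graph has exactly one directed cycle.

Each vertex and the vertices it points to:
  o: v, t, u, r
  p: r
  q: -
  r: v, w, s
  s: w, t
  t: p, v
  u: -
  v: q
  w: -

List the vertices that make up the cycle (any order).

p, r, s, t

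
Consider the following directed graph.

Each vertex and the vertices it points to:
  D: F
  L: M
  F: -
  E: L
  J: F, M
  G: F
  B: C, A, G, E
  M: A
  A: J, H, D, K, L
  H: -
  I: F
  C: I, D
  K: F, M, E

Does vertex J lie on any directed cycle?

Yes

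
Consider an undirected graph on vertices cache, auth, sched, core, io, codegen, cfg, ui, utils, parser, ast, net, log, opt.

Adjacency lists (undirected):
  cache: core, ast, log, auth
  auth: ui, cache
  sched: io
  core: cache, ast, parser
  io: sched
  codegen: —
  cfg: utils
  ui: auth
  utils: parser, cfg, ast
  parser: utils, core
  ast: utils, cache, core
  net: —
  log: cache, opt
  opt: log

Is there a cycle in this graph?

DFS, tracking each vertex's parent; an edge to a visited non-parent vertex closes a cycle.
Start from ui:
visit ui (parent –)
  visit auth (parent ui)
    auth–ui: parent, skip
    visit cache (parent auth)
      visit core (parent cache)
        core–cache: parent, skip
        visit ast (parent core)
          visit utils (parent ast)
            visit parser (parent utils)
              parser–utils: parent, skip
              parser–core: core visited and ≠ parent → cycle
Cycle: core – ast – utils – parser – core.

Yes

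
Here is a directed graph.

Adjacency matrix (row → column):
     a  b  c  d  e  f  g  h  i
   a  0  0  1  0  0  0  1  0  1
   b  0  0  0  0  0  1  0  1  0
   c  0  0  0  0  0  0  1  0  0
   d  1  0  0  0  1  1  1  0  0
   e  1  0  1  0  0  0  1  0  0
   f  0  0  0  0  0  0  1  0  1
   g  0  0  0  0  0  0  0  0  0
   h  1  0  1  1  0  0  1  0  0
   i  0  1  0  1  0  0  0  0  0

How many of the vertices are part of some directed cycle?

A vertex is on a directed cycle iff it belongs to a strongly connected component of size ≥ 2 (or has a self-loop).
The vertices on cycles are {a, b, d, e, f, h, i} — 7 in total.

7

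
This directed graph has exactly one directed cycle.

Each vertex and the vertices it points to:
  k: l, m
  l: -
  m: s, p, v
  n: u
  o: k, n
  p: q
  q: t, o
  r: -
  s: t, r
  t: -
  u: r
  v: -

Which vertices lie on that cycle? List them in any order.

k, m, o, p, q

DFS with gray/black marking from o:
o gray
  k gray
    l gray
    l black
    m gray
      s gray
        t gray
        t black
        r gray
        r black
      s black
      p gray
        q gray
          q→t: t black — skip
          q→o: o is gray → back edge
Back edge closes the cycle o → k → m → p → q → o; its vertices are {k, m, o, p, q}.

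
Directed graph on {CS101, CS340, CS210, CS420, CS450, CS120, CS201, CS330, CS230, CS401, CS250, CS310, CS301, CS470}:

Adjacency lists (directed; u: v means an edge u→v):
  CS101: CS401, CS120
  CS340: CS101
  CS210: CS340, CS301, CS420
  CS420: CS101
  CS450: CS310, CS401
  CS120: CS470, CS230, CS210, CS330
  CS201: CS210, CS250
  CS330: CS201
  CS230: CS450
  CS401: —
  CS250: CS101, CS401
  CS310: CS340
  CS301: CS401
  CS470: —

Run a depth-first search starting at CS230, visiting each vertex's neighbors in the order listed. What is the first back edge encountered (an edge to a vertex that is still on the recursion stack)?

DFS from CS230 (visiting each vertex's neighbors in the order listed); mark gray on enter, black on exit:
CS230 gray
  CS450 gray
    CS310 gray
      CS340 gray
        CS101 gray
          CS401 gray
          CS401 black
          CS120 gray
            CS470 gray
            CS470 black
            CS120→CS230: CS230 is gray → back edge
First back edge: CS120 → CS230.

CS120->CS230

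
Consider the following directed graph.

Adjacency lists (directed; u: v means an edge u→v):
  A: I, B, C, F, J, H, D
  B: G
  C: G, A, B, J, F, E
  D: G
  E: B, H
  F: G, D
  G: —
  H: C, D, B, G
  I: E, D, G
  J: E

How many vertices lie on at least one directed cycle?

A vertex is on a directed cycle iff it belongs to a strongly connected component of size ≥ 2 (or has a self-loop).
The vertices on cycles are {A, C, E, H, I, J} — 6 in total.

6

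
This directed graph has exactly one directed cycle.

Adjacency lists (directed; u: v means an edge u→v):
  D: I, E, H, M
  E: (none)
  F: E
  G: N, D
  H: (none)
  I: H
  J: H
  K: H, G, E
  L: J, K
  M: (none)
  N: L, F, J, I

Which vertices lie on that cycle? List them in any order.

DFS with gray/black marking from G:
G gray
  N gray
    L gray
      J gray
        H gray
        H black
      J black
      K gray
        K→H: H black — skip
        K→G: G is gray → back edge
Back edge closes the cycle G → N → L → K → G; its vertices are {G, K, L, N}.

G, K, L, N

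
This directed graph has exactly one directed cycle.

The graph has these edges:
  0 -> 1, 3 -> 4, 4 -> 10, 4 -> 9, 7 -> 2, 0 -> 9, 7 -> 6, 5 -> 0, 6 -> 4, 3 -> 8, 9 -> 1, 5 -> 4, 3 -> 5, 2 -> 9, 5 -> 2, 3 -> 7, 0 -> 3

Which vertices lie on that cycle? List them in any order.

DFS with gray/black marking from 3:
3 gray
  8 gray
  8 black
  7 gray
    6 gray
      4 gray
        10 gray
        10 black
        9 gray
          1 gray
          1 black
        9 black
      4 black
    6 black
    2 gray
      2→9: 9 black — skip
    2 black
  7 black
  3→4: 4 black — skip
  5 gray
    5→2: 2 black — skip
    5→4: 4 black — skip
    0 gray
      0→9: 9 black — skip
      0→1: 1 black — skip
      0→3: 3 is gray → back edge
Back edge closes the cycle 3 → 5 → 0 → 3; its vertices are {0, 3, 5}.

0, 3, 5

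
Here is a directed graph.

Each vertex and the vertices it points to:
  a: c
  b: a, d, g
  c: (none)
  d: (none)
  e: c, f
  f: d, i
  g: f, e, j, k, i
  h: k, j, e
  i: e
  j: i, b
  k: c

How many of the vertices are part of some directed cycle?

6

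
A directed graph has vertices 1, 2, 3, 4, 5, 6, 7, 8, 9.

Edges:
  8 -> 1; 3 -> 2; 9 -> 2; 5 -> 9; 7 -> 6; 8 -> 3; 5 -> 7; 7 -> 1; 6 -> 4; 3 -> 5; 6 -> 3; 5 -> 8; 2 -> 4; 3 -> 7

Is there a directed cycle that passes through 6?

Yes

6 is on a cycle iff 6 can reach itself via ≥1 edge.
6 → 3 → 7 → 6 — yes.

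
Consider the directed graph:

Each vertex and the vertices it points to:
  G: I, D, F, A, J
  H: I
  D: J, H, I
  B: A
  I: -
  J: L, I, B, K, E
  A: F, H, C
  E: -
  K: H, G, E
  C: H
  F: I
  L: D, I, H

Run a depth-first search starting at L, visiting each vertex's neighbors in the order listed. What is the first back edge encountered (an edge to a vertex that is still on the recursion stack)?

J→L

DFS from L (visiting each vertex's neighbors in the order listed); mark gray on enter, black on exit:
L gray
  D gray
    J gray
      J→L: L is gray → back edge
First back edge: J → L.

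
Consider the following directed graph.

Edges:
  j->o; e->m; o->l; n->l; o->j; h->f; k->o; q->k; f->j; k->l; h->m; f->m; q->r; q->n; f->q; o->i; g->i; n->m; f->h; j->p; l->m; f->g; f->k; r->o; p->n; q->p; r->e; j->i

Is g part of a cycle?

g lies on a cycle iff there is a path from g back to itself.
Exploring from g, it never reaches itself; equivalently, its strongly connected component is a singleton.

No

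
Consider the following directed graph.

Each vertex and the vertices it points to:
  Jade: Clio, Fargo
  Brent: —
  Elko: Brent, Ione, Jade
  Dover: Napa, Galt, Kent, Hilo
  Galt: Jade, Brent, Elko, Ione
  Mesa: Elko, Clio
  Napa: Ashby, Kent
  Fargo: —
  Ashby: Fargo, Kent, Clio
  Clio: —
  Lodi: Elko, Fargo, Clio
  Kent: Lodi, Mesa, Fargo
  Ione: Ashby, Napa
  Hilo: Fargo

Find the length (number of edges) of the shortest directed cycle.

5

For each vertex v, BFS finds the shortest path from v back to v.
The shortest such closed walk is Kent → Lodi → Elko → Ione → Ashby → Kent, length 5.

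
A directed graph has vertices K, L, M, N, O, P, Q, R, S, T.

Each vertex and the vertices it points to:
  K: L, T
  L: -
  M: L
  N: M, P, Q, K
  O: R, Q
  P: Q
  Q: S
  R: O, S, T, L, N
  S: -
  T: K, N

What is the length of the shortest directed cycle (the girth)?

For each vertex v, BFS finds the shortest path from v back to v.
The shortest such closed walk is R → O → R, length 2.

2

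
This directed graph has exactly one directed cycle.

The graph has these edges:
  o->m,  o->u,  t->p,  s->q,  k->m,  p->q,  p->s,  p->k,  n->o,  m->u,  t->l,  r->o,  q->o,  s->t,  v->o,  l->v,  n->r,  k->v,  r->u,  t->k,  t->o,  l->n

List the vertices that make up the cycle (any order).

p, s, t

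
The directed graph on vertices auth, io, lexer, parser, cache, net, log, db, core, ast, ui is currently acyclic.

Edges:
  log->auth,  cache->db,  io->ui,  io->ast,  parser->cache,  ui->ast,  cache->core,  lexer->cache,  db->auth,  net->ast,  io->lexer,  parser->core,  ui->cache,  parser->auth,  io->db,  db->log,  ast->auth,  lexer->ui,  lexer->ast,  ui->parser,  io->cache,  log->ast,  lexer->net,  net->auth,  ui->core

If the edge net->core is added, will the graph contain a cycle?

Adding net→core creates a cycle iff core can already reach net.
Explore from core: no path reaches net. The graph stays acyclic.

No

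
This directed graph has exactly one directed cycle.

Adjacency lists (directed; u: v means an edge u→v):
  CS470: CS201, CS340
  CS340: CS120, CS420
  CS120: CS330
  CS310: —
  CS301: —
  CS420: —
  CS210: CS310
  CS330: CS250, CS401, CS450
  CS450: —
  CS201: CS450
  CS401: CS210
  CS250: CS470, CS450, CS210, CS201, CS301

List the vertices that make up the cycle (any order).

DFS with gray/black marking from CS330:
CS330 gray
  CS250 gray
    CS470 gray
      CS201 gray
        CS450 gray
        CS450 black
      CS201 black
      CS340 gray
        CS120 gray
          CS120→CS330: CS330 is gray → back edge
Back edge closes the cycle CS330 → CS250 → CS470 → CS340 → CS120 → CS330; its vertices are {CS120, CS250, CS330, CS340, CS470}.

CS120, CS250, CS330, CS340, CS470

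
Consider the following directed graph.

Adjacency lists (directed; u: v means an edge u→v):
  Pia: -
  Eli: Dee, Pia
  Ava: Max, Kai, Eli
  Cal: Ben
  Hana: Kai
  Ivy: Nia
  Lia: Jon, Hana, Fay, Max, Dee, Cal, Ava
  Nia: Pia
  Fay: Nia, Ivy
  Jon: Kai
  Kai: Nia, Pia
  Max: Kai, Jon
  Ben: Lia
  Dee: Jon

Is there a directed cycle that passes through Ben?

Yes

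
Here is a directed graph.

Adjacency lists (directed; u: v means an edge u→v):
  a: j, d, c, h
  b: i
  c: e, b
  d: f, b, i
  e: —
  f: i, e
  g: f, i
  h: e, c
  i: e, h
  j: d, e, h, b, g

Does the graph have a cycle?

Yes

DFS with white/gray/black marking, starting from d:
d gray
  f gray
    i gray
      e gray
      e black
      h gray
        h→e: e black — skip
        c gray
          c→e: e black — skip
          b gray
            b→i: i is gray → back edge
Back edge found, so a cycle exists: i → h → c → b → i.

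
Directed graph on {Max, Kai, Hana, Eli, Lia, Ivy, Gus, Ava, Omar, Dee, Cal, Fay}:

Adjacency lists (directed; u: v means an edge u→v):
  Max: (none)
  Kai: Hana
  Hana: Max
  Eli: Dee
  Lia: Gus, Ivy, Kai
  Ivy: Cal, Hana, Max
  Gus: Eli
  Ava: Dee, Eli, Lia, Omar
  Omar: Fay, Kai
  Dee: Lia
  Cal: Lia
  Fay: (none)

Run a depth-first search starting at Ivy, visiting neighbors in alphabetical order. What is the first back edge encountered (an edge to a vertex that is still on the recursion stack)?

Dee→Lia

DFS from Ivy (visiting neighbors in alphabetical order); mark gray on enter, black on exit:
Ivy gray
  Cal gray
    Lia gray
      Gus gray
        Eli gray
          Dee gray
            Dee→Lia: Lia is gray → back edge
First back edge: Dee → Lia.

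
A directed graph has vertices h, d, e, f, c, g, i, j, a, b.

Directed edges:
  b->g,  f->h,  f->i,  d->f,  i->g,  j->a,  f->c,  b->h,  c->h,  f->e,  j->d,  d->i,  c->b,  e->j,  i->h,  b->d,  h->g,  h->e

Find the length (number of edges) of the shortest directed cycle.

For each vertex v, BFS finds the shortest path from v back to v.
The shortest such closed walk is b → d → f → c → b, length 4.

4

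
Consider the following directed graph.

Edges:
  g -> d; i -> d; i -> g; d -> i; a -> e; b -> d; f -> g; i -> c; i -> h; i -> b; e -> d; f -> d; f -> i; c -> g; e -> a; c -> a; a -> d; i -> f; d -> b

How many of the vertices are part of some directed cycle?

8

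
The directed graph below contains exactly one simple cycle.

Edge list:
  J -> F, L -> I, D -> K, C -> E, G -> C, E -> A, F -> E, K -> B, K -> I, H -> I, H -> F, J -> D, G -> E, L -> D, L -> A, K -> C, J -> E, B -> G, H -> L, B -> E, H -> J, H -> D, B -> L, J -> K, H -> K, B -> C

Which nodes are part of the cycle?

DFS with gray/black marking from K:
K gray
  B gray
    G gray
      C gray
        E gray
          A gray
          A black
        E black
      C black
      G→E: E black — skip
    G black
    L gray
      I gray
      I black
      L→A: A black — skip
      D gray
        D→K: K is gray → back edge
Back edge closes the cycle K → B → L → D → K; its vertices are {B, D, K, L}.

B, D, K, L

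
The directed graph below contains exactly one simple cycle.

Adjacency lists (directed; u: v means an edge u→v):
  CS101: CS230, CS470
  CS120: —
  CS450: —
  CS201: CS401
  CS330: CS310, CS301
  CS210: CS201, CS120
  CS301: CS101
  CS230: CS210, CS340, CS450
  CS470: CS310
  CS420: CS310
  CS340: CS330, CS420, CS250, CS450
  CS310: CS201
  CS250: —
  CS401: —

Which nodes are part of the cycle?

CS101, CS230, CS301, CS330, CS340

DFS with gray/black marking from CS301:
CS301 gray
  CS101 gray
    CS230 gray
      CS210 gray
        CS201 gray
          CS401 gray
          CS401 black
        CS201 black
        CS120 gray
        CS120 black
      CS210 black
      CS340 gray
        CS330 gray
          CS310 gray
            CS310→CS201: CS201 black — skip
          CS310 black
          CS330→CS301: CS301 is gray → back edge
Back edge closes the cycle CS301 → CS101 → CS230 → CS340 → CS330 → CS301; its vertices are {CS101, CS230, CS301, CS330, CS340}.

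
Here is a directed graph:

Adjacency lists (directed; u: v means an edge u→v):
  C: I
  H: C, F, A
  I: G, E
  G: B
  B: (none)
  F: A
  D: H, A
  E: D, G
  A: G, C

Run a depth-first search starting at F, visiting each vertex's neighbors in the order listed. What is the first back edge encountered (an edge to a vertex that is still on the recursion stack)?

H->C

DFS from F (visiting each vertex's neighbors in the order listed); mark gray on enter, black on exit:
F gray
  A gray
    G gray
      B gray
      B black
    G black
    C gray
      I gray
        I→G: G black — skip
        E gray
          D gray
            H gray
              H→C: C is gray → back edge
First back edge: H → C.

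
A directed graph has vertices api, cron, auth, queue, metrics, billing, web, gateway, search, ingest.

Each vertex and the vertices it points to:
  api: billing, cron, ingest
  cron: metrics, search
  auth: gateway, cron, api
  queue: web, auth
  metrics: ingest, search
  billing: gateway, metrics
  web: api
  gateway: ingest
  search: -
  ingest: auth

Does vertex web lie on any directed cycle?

No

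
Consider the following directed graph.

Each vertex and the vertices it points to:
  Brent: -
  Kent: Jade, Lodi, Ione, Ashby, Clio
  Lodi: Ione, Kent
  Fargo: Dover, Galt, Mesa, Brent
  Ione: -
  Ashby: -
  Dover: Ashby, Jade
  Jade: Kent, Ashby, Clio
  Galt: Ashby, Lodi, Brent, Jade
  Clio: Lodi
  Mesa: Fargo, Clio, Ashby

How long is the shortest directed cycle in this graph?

For each vertex v, BFS finds the shortest path from v back to v.
The shortest such closed walk is Fargo → Mesa → Fargo, length 2.

2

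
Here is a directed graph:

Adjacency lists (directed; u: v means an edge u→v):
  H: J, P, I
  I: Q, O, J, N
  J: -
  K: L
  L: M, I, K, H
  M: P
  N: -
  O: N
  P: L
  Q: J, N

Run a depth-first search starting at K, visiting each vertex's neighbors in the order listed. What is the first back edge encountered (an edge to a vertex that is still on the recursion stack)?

DFS from K (visiting each vertex's neighbors in the order listed); mark gray on enter, black on exit:
K gray
  L gray
    M gray
      P gray
        P→L: L is gray → back edge
First back edge: P → L.

P→L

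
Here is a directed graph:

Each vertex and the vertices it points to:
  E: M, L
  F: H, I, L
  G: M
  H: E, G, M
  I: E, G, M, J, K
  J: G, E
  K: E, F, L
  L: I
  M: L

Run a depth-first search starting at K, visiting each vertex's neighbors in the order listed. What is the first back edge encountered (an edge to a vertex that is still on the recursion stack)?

I->E

DFS from K (visiting each vertex's neighbors in the order listed); mark gray on enter, black on exit:
K gray
  E gray
    M gray
      L gray
        I gray
          I→E: E is gray → back edge
First back edge: I → E.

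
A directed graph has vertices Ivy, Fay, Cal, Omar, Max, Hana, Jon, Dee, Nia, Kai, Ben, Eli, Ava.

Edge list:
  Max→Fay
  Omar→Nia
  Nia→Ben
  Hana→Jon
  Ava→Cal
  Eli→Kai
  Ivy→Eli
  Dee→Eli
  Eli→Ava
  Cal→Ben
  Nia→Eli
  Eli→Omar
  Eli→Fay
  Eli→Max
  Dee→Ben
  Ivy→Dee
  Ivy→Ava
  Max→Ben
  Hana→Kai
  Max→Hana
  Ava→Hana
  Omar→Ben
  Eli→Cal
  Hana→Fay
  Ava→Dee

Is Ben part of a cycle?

Ben lies on a cycle iff there is a path from Ben back to itself.
Exploring from Ben, it never reaches itself; equivalently, its strongly connected component is a singleton.

No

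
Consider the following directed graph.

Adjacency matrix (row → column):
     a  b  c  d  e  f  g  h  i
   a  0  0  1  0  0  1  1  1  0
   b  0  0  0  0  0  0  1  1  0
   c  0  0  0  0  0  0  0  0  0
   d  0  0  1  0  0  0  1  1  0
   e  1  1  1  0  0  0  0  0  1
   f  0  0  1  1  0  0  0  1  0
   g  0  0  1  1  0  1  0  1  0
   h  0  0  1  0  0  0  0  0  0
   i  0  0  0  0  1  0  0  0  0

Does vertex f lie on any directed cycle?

Yes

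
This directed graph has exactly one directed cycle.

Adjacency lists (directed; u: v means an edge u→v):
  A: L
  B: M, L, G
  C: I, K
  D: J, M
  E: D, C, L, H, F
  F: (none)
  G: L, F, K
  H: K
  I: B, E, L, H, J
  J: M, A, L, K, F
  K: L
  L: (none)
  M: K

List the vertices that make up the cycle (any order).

C, E, I

DFS with gray/black marking from I:
I gray
  B gray
    M gray
      K gray
        L gray
        L black
      K black
    M black
    B→L: L black — skip
    G gray
      G→L: L black — skip
      F gray
      F black
      G→K: K black — skip
    G black
  B black
  E gray
    D gray
      J gray
        J→M: M black — skip
        A gray
          A→L: L black — skip
        A black
        J→L: L black — skip
        J→K: K black — skip
        J→F: F black — skip
      J black
      D→M: M black — skip
    D black
    C gray
      C→I: I is gray → back edge
Back edge closes the cycle I → E → C → I; its vertices are {C, E, I}.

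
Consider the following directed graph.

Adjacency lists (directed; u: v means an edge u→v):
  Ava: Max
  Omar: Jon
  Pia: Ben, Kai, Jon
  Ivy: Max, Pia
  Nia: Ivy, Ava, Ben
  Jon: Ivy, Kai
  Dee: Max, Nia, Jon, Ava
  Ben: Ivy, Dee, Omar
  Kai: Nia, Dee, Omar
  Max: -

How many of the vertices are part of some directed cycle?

8

A vertex is on a directed cycle iff it belongs to a strongly connected component of size ≥ 2 (or has a self-loop).
The vertices on cycles are {Ben, Dee, Ivy, Jon, Kai, Nia, Pia, Omar} — 8 in total.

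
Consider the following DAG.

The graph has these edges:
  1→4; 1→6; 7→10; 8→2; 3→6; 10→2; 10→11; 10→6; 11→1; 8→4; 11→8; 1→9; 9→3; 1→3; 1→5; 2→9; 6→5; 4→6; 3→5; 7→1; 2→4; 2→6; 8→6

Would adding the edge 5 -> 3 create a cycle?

Yes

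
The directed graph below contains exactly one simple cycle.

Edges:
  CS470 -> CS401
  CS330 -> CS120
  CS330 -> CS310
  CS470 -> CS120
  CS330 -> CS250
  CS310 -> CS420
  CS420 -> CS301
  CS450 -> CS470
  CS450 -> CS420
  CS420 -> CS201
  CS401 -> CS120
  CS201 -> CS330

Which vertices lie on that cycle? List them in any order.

CS201, CS310, CS330, CS420

DFS with gray/black marking from CS420:
CS420 gray
  CS301 gray
  CS301 black
  CS201 gray
    CS330 gray
      CS120 gray
      CS120 black
      CS250 gray
      CS250 black
      CS310 gray
        CS310→CS420: CS420 is gray → back edge
Back edge closes the cycle CS420 → CS201 → CS330 → CS310 → CS420; its vertices are {CS201, CS310, CS330, CS420}.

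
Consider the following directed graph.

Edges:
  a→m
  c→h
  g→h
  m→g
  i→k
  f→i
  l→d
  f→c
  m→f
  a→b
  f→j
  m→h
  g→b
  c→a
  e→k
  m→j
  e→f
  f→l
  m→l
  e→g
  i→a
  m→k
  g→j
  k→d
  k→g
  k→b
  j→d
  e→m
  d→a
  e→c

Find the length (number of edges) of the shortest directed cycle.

For each vertex v, BFS finds the shortest path from v back to v.
The shortest such closed walk is c → a → m → f → c, length 4.

4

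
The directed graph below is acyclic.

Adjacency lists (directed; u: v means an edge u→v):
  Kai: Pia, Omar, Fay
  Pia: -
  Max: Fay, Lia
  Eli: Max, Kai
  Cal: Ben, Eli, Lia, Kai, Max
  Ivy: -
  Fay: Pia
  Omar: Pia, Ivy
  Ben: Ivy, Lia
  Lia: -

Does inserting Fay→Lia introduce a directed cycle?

No

Adding Fay→Lia creates a cycle iff Lia can already reach Fay.
Explore from Lia: no path reaches Fay. The graph stays acyclic.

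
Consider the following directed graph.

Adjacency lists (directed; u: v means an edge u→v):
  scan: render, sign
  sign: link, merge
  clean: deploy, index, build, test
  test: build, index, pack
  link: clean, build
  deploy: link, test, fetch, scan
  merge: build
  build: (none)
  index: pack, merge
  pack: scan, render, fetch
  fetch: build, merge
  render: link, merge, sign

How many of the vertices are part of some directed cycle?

9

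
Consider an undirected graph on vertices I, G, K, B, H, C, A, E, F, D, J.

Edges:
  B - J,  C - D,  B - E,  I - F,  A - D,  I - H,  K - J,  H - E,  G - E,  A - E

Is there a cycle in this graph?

No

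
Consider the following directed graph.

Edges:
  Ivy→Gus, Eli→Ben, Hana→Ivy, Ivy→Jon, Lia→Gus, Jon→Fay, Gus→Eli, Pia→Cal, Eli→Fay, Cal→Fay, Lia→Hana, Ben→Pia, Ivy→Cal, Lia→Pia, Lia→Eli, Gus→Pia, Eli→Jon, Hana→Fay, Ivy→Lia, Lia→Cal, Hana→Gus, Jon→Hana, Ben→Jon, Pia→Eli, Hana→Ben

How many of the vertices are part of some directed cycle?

8

A vertex is on a directed cycle iff it belongs to a strongly connected component of size ≥ 2 (or has a self-loop).
The vertices on cycles are {Ben, Eli, Gus, Ivy, Jon, Lia, Pia, Hana} — 8 in total.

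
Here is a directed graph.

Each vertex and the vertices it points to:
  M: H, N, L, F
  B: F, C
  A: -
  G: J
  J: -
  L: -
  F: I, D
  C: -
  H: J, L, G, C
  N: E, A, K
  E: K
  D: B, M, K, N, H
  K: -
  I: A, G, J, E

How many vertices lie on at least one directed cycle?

A vertex is on a directed cycle iff it belongs to a strongly connected component of size ≥ 2 (or has a self-loop).
The vertices on cycles are {B, D, F, M} — 4 in total.

4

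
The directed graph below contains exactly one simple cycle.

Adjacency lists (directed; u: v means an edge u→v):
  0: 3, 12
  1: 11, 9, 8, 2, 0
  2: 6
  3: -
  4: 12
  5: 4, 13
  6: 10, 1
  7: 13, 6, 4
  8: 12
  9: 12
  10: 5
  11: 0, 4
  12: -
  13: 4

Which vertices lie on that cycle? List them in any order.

1, 2, 6

DFS with gray/black marking from 6:
6 gray
  10 gray
    5 gray
      4 gray
        12 gray
        12 black
      4 black
      13 gray
        13→4: 4 black — skip
      13 black
    5 black
  10 black
  1 gray
    11 gray
      0 gray
        3 gray
        3 black
        0→12: 12 black — skip
      0 black
      11→4: 4 black — skip
    11 black
    9 gray
      9→12: 12 black — skip
    9 black
    8 gray
      8→12: 12 black — skip
    8 black
    2 gray
      2→6: 6 is gray → back edge
Back edge closes the cycle 6 → 1 → 2 → 6; its vertices are {1, 2, 6}.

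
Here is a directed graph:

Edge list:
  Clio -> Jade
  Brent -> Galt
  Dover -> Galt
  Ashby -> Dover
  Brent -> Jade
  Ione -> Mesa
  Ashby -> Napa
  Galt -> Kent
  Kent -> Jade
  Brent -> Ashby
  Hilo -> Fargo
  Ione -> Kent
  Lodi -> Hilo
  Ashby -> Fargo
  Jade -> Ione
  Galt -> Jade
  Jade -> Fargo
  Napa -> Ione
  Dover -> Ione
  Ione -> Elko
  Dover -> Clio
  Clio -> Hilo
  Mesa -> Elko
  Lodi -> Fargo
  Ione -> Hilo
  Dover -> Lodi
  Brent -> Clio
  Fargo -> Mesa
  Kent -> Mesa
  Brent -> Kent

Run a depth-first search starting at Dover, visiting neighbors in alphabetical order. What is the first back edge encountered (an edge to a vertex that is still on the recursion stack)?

DFS from Dover (visiting neighbors in alphabetical order); mark gray on enter, black on exit:
Dover gray
  Clio gray
    Hilo gray
      Fargo gray
        Mesa gray
          Elko gray
          Elko black
        Mesa black
      Fargo black
    Hilo black
    Jade gray
      Jade→Fargo: Fargo black — skip
      Ione gray
        Ione→Elko: Elko black — skip
        Ione→Hilo: Hilo black — skip
        Kent gray
          Kent→Jade: Jade is gray → back edge
First back edge: Kent → Jade.

Kent->Jade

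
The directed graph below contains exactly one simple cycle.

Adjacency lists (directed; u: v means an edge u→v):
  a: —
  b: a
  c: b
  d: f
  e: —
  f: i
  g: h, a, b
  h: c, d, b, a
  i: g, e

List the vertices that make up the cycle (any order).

DFS with gray/black marking from f:
f gray
  i gray
    g gray
      h gray
        c gray
          b gray
            a gray
            a black
          b black
        c black
        d gray
          d→f: f is gray → back edge
Back edge closes the cycle f → i → g → h → d → f; its vertices are {d, f, g, h, i}.

d, f, g, h, i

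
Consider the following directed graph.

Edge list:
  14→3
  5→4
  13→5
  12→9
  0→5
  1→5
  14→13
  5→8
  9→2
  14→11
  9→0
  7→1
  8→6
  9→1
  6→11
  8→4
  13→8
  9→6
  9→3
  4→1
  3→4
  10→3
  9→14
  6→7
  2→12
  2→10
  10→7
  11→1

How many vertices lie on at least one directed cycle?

10

A vertex is on a directed cycle iff it belongs to a strongly connected component of size ≥ 2 (or has a self-loop).
The vertices on cycles are {1, 2, 4, 5, 6, 7, 8, 9, 11, 12} — 10 in total.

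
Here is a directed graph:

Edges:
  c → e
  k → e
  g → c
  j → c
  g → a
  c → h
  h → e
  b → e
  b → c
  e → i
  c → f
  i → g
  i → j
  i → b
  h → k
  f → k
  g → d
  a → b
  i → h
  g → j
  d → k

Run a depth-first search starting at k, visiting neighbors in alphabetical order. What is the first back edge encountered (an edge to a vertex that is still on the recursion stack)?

DFS from k (visiting neighbors in alphabetical order); mark gray on enter, black on exit:
k gray
  e gray
    i gray
      b gray
        c gray
          c→e: e is gray → back edge
First back edge: c → e.

c→e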